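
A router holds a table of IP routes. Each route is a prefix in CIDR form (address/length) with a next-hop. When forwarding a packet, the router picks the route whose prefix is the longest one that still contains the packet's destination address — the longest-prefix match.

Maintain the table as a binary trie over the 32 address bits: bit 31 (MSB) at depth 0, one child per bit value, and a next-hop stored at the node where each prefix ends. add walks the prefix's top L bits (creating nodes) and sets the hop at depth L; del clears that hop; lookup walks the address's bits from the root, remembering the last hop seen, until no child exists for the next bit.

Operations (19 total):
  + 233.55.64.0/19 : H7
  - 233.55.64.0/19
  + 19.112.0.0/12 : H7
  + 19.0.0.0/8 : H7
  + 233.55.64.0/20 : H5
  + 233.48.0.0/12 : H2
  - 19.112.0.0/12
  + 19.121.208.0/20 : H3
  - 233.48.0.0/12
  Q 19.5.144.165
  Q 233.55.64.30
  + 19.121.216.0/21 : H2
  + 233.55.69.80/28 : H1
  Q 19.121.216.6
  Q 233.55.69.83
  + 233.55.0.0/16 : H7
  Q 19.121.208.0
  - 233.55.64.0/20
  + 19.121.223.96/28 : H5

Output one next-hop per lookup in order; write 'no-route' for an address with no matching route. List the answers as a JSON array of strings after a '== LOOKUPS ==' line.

Apply in order:
  add 233.55.64.0/19 -> H7 at depth 19
  del 233.55.64.0/19 (clear depth 19)
  add 19.112.0.0/12 -> H7 at depth 12
  add 19.0.0.0/8 -> H7 at depth 8
  add 233.55.64.0/20 -> H5 at depth 20
  add 233.48.0.0/12 -> H2 at depth 12
  del 19.112.0.0/12 (clear depth 12)
  add 19.121.208.0/20 -> H3 at depth 20
  del 233.48.0.0/12 (clear depth 12)
  ? 19.5.144.165  path d0:-→d1:-→d2:-→d3:-→d4:-→d5:-→d6:-→d7:-→d8:H7→d9:-  best=H7
  ? 233.55.64.30  path d0:-→d1:-→d2:-→d3:-→d4:-→d5:-→d6:-→d7:-→d8:-→d9:-→d10:-→d11:-→d12:-→d13:-→d14:-→d15:-→d16:-→d17:-→d18:-→d19:-→d20:H5  best=H5
  add 19.121.216.0/21 -> H2 at depth 21
  add 233.55.69.80/28 -> H1 at depth 28
  ? 19.121.216.6  path d0:-→d1:-→d2:-→d3:-→d4:-→d5:-→d6:-→d7:-→d8:H7→d9:-→d10:-→d11:-→d12:-→d13:-→d14:-→d15:-→d16:-→d17:-→d18:-→d19:-→d20:H3→d21:H2  best=H2
  ? 233.55.69.83  path d0:-→d1:-→d2:-→d3:-→d4:-→d5:-→d6:-→d7:-→d8:-→d9:-→d10:-→d11:-→d12:-→d13:-→d14:-→d15:-→d16:-→d17:-→d18:-→d19:-→d20:H5→d21:-→d22:-→d23:-→d24:-→d25:-→d26:-→d27:-→d28:H1  best=H1
  add 233.55.0.0/16 -> H7 at depth 16
  ? 19.121.208.0  path d0:-→d1:-→d2:-→d3:-→d4:-→d5:-→d6:-→d7:-→d8:H7→d9:-→d10:-→d11:-→d12:-→d13:-→d14:-→d15:-→d16:-→d17:-→d18:-→d19:-→d20:H3  best=H3
  del 233.55.64.0/20 (clear depth 20)
  add 19.121.223.96/28 -> H5 at depth 28

== LOOKUPS ==
["H7","H5","H2","H1","H3"]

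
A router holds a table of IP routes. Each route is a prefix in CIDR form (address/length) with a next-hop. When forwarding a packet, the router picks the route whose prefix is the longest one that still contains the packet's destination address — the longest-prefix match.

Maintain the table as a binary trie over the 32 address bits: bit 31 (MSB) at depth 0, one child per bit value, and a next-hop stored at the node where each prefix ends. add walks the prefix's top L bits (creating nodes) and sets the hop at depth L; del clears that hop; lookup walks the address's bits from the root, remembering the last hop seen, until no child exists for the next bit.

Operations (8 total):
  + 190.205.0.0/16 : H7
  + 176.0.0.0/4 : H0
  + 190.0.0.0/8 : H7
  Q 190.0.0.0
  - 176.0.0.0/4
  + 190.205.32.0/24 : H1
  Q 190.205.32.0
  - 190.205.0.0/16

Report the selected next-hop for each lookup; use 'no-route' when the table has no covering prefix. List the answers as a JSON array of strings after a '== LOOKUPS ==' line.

Process each operation:
  add 190.205.0.0/16 -> H7 at depth 16
  add 176.0.0.0/4 -> H0 at depth 4
  add 190.0.0.0/8 -> H7 at depth 8
  lookup 190.0.0.0: bits 10111110 walk d0:-→d1:-→d2:-→d3:-→d4:H0→d5:-→d6:-→d7:-→d8:H7 -> H7
  del 176.0.0.0/4 (clear depth 4)
  add 190.205.32.0/24 -> H1 at depth 24
  lookup 190.205.32.0: bits 101111101100110100100000 walk d0:-→d1:-→d2:-→d3:-→d4:-→d5:-→d6:-→d7:-→d8:H7→d9:-→d10:-→d11:-→d12:-→d13:-→d14:-→d15:-→d16:H7→d17:-→d18:-→d19:-→d20:-→d21:-→d22:-→d23:-→d24:H1 -> H1
  del 190.205.0.0/16 (clear depth 16)

== LOOKUPS ==
["H7","H1"]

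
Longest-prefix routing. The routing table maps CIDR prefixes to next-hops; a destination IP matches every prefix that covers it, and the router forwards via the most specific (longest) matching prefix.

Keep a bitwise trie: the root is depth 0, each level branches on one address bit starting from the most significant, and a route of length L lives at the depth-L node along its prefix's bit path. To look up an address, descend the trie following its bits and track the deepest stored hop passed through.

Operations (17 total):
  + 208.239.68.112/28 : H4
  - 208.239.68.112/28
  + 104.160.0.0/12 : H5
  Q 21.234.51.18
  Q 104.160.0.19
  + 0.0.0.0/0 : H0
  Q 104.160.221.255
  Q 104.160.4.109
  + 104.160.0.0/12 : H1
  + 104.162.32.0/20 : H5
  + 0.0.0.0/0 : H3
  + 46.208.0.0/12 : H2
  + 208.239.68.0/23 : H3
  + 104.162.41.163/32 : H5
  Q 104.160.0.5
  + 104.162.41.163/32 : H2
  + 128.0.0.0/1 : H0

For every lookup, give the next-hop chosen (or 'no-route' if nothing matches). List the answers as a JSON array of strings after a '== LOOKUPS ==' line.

Trace:
  add 208.239.68.112/28 -> H4 at depth 28
  del 208.239.68.112/28 (clear depth 28)
  add 104.160.0.0/12 -> H5 at depth 12
  lookup 21.234.51.18: bits 0 walk d0:-→d1:- -> no-route
  lookup 104.160.0.19: bits 011010001010 walk d0:-→d1:-→d2:-→d3:-→d4:-→d5:-→d6:-→d7:-→d8:-→d9:-→d10:-→d11:-→d12:H5 -> H5
  add 0.0.0.0/0 -> H0 at depth 0
  lookup 104.160.221.255: bits 011010001010 walk d0:H0→d1:-→d2:-→d3:-→d4:-→d5:-→d6:-→d7:-→d8:-→d9:-→d10:-→d11:-→d12:H5 -> H5
  lookup 104.160.4.109: bits 011010001010 walk d0:H0→d1:-→d2:-→d3:-→d4:-→d5:-→d6:-→d7:-→d8:-→d9:-→d10:-→d11:-→d12:H5 -> H5
  add 104.160.0.0/12 -> H1 at depth 12
  add 104.162.32.0/20 -> H5 at depth 20
  add 0.0.0.0/0 -> H3 at depth 0
  add 46.208.0.0/12 -> H2 at depth 12
  add 208.239.68.0/23 -> H3 at depth 23
  add 104.162.41.163/32 -> H5 at depth 32
  lookup 104.160.0.5: bits 01101000101000 walk d0:H3→d1:-→d2:-→d3:-→d4:-→d5:-→d6:-→d7:-→d8:-→d9:-→d10:-→d11:-→d12:H1→d13:-→d14:- -> H1
  add 104.162.41.163/32 -> H2 at depth 32
  add 128.0.0.0/1 -> H0 at depth 1

== LOOKUPS ==
["no-route","H5","H5","H5","H1"]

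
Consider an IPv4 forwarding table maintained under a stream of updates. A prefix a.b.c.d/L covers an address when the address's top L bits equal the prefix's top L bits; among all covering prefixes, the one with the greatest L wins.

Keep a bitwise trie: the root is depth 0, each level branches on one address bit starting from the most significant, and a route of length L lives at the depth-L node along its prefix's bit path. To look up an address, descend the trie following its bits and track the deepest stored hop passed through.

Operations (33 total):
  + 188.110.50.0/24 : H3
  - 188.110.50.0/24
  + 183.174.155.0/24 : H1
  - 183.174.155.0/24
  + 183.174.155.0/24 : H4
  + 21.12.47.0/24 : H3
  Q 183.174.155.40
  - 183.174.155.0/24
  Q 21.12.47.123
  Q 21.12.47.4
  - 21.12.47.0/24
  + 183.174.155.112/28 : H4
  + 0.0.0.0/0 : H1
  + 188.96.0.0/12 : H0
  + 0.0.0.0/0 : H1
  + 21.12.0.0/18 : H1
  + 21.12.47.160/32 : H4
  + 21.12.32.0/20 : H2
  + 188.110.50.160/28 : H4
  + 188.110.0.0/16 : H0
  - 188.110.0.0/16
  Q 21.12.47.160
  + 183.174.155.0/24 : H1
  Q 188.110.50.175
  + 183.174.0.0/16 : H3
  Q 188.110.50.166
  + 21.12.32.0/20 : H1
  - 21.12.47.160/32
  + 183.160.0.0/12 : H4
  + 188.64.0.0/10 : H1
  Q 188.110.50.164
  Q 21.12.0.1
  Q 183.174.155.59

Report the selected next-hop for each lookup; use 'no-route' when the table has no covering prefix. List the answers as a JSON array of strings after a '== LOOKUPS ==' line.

Trace:
  + 188.110.50.0/24 (H3) depth=24
  del 188.110.50.0/24 (clear depth 24)
  + 183.174.155.0/24 (H1) depth=24
  del 183.174.155.0/24 (clear depth 24)
  + 183.174.155.0/24 (H4) depth=24
  + 21.12.47.0/24 (H3) depth=24
  lookup 183.174.155.40: bits 101101111010111010011011 walk d0:-→d1:-→d2:-→d3:-→d4:-→d5:-→d6:-→d7:-→d8:-→d9:-→d10:-→d11:-→d12:-→d13:-→d14:-→d15:-→d16:-→d17:-→d18:-→d19:-→d20:-→d21:-→d22:-→d23:-→d24:H4 -> H4
  del 183.174.155.0/24 (clear depth 24)
  lookup 21.12.47.123: bits 000101010000110000101111 walk d0:-→d1:-→d2:-→d3:-→d4:-→d5:-→d6:-→d7:-→d8:-→d9:-→d10:-→d11:-→d12:-→d13:-→d14:-→d15:-→d16:-→d17:-→d18:-→d19:-→d20:-→d21:-→d22:-→d23:-→d24:H3 -> H3
  lookup 21.12.47.4: bits 000101010000110000101111 walk d0:-→d1:-→d2:-→d3:-→d4:-→d5:-→d6:-→d7:-→d8:-→d9:-→d10:-→d11:-→d12:-→d13:-→d14:-→d15:-→d16:-→d17:-→d18:-→d19:-→d20:-→d21:-→d22:-→d23:-→d24:H3 -> H3
  del 21.12.47.0/24 (clear depth 24)
  + 183.174.155.112/28 (H4) depth=28
  + 0.0.0.0/0 (H1) depth=0
  + 188.96.0.0/12 (H0) depth=12
  + 0.0.0.0/0 (H1) depth=0
  + 21.12.0.0/18 (H1) depth=18
  + 21.12.47.160/32 (H4) depth=32
  + 21.12.32.0/20 (H2) depth=20
  + 188.110.50.160/28 (H4) depth=28
  + 188.110.0.0/16 (H0) depth=16
  del 188.110.0.0/16 (clear depth 16)
  lookup 21.12.47.160: bits 00010101000011000010111110100000 walk d0:H1→d1:-→d2:-→d3:-→d4:-→d5:-→d6:-→d7:-→d8:-→d9:-→d10:-→d11:-→d12:-→d13:-→d14:-→d15:-→d16:-→d17:-→d18:H1→d19:-→d20:H2→d21:-→d22:-→d23:-→d24:-→d25:-→d26:-→d27:-→d28:-→d29:-→d30:-→d31:-→d32:H4 -> H4
  + 183.174.155.0/24 (H1) depth=24
  lookup 188.110.50.175: bits 1011110001101110001100101010 walk d0:H1→d1:-→d2:-→d3:-→d4:-→d5:-→d6:-→d7:-→d8:-→d9:-→d10:-→d11:-→d12:H0→d13:-→d14:-→d15:-→d16:-→d17:-→d18:-→d19:-→d20:-→d21:-→d22:-→d23:-→d24:-→d25:-→d26:-→d27:-→d28:H4 -> H4
  + 183.174.0.0/16 (H3) depth=16
  lookup 188.110.50.166: bits 1011110001101110001100101010 walk d0:H1→d1:-→d2:-→d3:-→d4:-→d5:-→d6:-→d7:-→d8:-→d9:-→d10:-→d11:-→d12:H0→d13:-→d14:-→d15:-→d16:-→d17:-→d18:-→d19:-→d20:-→d21:-→d22:-→d23:-→d24:-→d25:-→d26:-→d27:-→d28:H4 -> H4
  + 21.12.32.0/20 (H1) depth=20
  del 21.12.47.160/32 (clear depth 32)
  + 183.160.0.0/12 (H4) depth=12
  + 188.64.0.0/10 (H1) depth=10
  lookup 188.110.50.164: bits 1011110001101110001100101010 walk d0:H1→d1:-→d2:-→d3:-→d4:-→d5:-→d6:-→d7:-→d8:-→d9:-→d10:H1→d11:-→d12:H0→d13:-→d14:-→d15:-→d16:-→d17:-→d18:-→d19:-→d20:-→d21:-→d22:-→d23:-→d24:-→d25:-→d26:-→d27:-→d28:H4 -> H4
  lookup 21.12.0.1: bits 000101010000110000 walk d0:H1→d1:-→d2:-→d3:-→d4:-→d5:-→d6:-→d7:-→d8:-→d9:-→d10:-→d11:-→d12:-→d13:-→d14:-→d15:-→d16:-→d17:-→d18:H1 -> H1
  lookup 183.174.155.59: bits 1011011110101110100110110 walk d0:H1→d1:-→d2:-→d3:-→d4:-→d5:-→d6:-→d7:-→d8:-→d9:-→d10:-→d11:-→d12:H4→d13:-→d14:-→d15:-→d16:H3→d17:-→d18:-→d19:-→d20:-→d21:-→d22:-→d23:-→d24:H1→d25:- -> H1

== LOOKUPS ==
["H4","H3","H3","H4","H4","H4","H4","H1","H1"]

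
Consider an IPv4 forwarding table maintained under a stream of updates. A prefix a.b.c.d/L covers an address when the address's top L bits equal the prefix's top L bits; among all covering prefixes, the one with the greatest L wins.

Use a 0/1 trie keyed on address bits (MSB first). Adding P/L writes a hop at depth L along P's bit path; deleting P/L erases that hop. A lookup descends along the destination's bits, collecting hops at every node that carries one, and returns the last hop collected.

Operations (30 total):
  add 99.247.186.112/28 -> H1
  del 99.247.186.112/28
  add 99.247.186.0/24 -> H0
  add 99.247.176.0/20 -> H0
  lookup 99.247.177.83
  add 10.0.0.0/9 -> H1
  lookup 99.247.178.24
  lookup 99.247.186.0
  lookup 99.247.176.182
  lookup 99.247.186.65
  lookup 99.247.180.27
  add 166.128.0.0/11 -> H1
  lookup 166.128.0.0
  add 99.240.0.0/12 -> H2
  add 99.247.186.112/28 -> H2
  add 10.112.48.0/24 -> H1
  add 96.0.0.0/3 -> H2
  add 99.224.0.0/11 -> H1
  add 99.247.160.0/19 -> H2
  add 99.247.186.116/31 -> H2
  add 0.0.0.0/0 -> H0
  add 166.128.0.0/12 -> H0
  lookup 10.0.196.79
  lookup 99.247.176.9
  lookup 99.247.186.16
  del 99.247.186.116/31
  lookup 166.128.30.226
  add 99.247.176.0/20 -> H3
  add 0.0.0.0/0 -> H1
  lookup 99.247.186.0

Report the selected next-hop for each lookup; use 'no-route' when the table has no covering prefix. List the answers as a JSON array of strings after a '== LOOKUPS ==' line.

Process each operation:
  add 99.247.186.112/28 -> H1 at depth 28
  - 99.247.186.112/28 clear@28
  add 99.247.186.0/24 -> H0 at depth 24
  add 99.247.176.0/20 -> H0 at depth 20
  ? 99.247.177.83  path d0:-→d1:-→d2:-→d3:-→d4:-→d5:-→d6:-→d7:-→d8:-→d9:-→d10:-→d11:-→d12:-→d13:-→d14:-→d15:-→d16:-→d17:-→d18:-→d19:-→d20:H0  best=H0
  add 10.0.0.0/9 -> H1 at depth 9
  ? 99.247.178.24  path d0:-→d1:-→d2:-→d3:-→d4:-→d5:-→d6:-→d7:-→d8:-→d9:-→d10:-→d11:-→d12:-→d13:-→d14:-→d15:-→d16:-→d17:-→d18:-→d19:-→d20:H0  best=H0
  ? 99.247.186.0  path d0:-→d1:-→d2:-→d3:-→d4:-→d5:-→d6:-→d7:-→d8:-→d9:-→d10:-→d11:-→d12:-→d13:-→d14:-→d15:-→d16:-→d17:-→d18:-→d19:-→d20:H0→d21:-→d22:-→d23:-→d24:H0→d25:-  best=H0
  ? 99.247.176.182  path d0:-→d1:-→d2:-→d3:-→d4:-→d5:-→d6:-→d7:-→d8:-→d9:-→d10:-→d11:-→d12:-→d13:-→d14:-→d15:-→d16:-→d17:-→d18:-→d19:-→d20:H0  best=H0
  ? 99.247.186.65  path d0:-→d1:-→d2:-→d3:-→d4:-→d5:-→d6:-→d7:-→d8:-→d9:-→d10:-→d11:-→d12:-→d13:-→d14:-→d15:-→d16:-→d17:-→d18:-→d19:-→d20:H0→d21:-→d22:-→d23:-→d24:H0→d25:-→d26:-  best=H0
  ? 99.247.180.27  path d0:-→d1:-→d2:-→d3:-→d4:-→d5:-→d6:-→d7:-→d8:-→d9:-→d10:-→d11:-→d12:-→d13:-→d14:-→d15:-→d16:-→d17:-→d18:-→d19:-→d20:H0  best=H0
  add 166.128.0.0/11 -> H1 at depth 11
  ? 166.128.0.0  path d0:-→d1:-→d2:-→d3:-→d4:-→d5:-→d6:-→d7:-→d8:-→d9:-→d10:-→d11:H1  best=H1
  add 99.240.0.0/12 -> H2 at depth 12
  add 99.247.186.112/28 -> H2 at depth 28
  add 10.112.48.0/24 -> H1 at depth 24
  add 96.0.0.0/3 -> H2 at depth 3
  add 99.224.0.0/11 -> H1 at depth 11
  add 99.247.160.0/19 -> H2 at depth 19
  add 99.247.186.116/31 -> H2 at depth 31
  add 0.0.0.0/0 -> H0 at depth 0
  add 166.128.0.0/12 -> H0 at depth 12
  ? 10.0.196.79  path d0:H0→d1:-→d2:-→d3:-→d4:-→d5:-→d6:-→d7:-→d8:-→d9:H1  best=H1
  ? 99.247.176.9  path d0:H0→d1:-→d2:-→d3:H2→d4:-→d5:-→d6:-→d7:-→d8:-→d9:-→d10:-→d11:H1→d12:H2→d13:-→d14:-→d15:-→d16:-→d17:-→d18:-→d19:H2→d20:H0  best=H0
  ? 99.247.186.16  path d0:H0→d1:-→d2:-→d3:H2→d4:-→d5:-→d6:-→d7:-→d8:-→d9:-→d10:-→d11:H1→d12:H2→d13:-→d14:-→d15:-→d16:-→d17:-→d18:-→d19:H2→d20:H0→d21:-→d22:-→d23:-→d24:H0→d25:-  best=H0
  - 99.247.186.116/31 clear@31
  ? 166.128.30.226  path d0:H0→d1:-→d2:-→d3:-→d4:-→d5:-→d6:-→d7:-→d8:-→d9:-→d10:-→d11:H1→d12:H0  best=H0
  add 99.247.176.0/20 -> H3 at depth 20
  add 0.0.0.0/0 -> H1 at depth 0
  ? 99.247.186.0  path d0:H1→d1:-→d2:-→d3:H2→d4:-→d5:-→d6:-→d7:-→d8:-→d9:-→d10:-→d11:H1→d12:H2→d13:-→d14:-→d15:-→d16:-→d17:-→d18:-→d19:H2→d20:H3→d21:-→d22:-→d23:-→d24:H0→d25:-  best=H0

== LOOKUPS ==
["H0","H0","H0","H0","H0","H0","H1","H1","H0","H0","H0","H0"]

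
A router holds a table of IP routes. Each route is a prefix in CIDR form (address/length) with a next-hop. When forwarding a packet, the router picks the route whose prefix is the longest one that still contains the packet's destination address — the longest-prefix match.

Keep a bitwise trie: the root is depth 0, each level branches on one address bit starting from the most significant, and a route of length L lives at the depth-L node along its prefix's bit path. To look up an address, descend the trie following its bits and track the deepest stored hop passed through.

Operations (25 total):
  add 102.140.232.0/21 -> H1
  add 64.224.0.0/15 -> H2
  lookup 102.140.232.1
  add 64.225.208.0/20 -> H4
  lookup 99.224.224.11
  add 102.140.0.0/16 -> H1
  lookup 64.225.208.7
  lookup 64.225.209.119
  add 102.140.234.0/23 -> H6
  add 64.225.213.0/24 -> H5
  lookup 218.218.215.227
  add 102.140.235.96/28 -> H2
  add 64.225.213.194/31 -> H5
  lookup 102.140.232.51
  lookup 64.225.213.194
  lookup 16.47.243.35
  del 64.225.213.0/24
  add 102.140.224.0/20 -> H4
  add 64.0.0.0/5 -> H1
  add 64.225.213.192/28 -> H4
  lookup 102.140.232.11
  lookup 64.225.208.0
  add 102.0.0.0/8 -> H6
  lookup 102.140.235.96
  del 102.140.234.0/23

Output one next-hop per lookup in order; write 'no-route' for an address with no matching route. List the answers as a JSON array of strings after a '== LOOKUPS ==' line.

Trace:
  add 102.140.232.0/21 -> H1 at depth 21
  add 64.224.0.0/15 -> H2 at depth 15
  Q 102.140.232.1: descend 011001101000110011101 ; hops seen [H1] ; pick H1
  add 64.225.208.0/20 -> H4 at depth 20
  Q 99.224.224.11: descend 01100 ; hops seen [∅] ; pick no-route
  add 102.140.0.0/16 -> H1 at depth 16
  Q 64.225.208.7: descend 01000000111000011101 ; hops seen [H2,H4] ; pick H4
  Q 64.225.209.119: descend 01000000111000011101 ; hops seen [H2,H4] ; pick H4
  add 102.140.234.0/23 -> H6 at depth 23
  add 64.225.213.0/24 -> H5 at depth 24
  Q 218.218.215.227: descend ε ; hops seen [∅] ; pick no-route
  add 102.140.235.96/28 -> H2 at depth 28
  add 64.225.213.194/31 -> H5 at depth 31
  Q 102.140.232.51: descend 0110011010001100111010 ; hops seen [H1,H1] ; pick H1
  Q 64.225.213.194: descend 0100000011100001110101011100001 ; hops seen [H2,H4,H5,H5] ; pick H5
  Q 16.47.243.35: descend 0 ; hops seen [∅] ; pick no-route
  del 64.225.213.0/24 (clear depth 24)
  add 102.140.224.0/20 -> H4 at depth 20
  add 64.0.0.0/5 -> H1 at depth 5
  add 64.225.213.192/28 -> H4 at depth 28
  Q 102.140.232.11: descend 0110011010001100111010 ; hops seen [H1,H4,H1] ; pick H1
  Q 64.225.208.0: descend 010000001110000111010 ; hops seen [H1,H2,H4] ; pick H4
  add 102.0.0.0/8 -> H6 at depth 8
  Q 102.140.235.96: descend 0110011010001100111010110110 ; hops seen [H6,H1,H4,H1,H6,H2] ; pick H2
  del 102.140.234.0/23 (clear depth 23)

== LOOKUPS ==
["H1","no-route","H4","H4","no-route","H1","H5","no-route","H1","H4","H2"]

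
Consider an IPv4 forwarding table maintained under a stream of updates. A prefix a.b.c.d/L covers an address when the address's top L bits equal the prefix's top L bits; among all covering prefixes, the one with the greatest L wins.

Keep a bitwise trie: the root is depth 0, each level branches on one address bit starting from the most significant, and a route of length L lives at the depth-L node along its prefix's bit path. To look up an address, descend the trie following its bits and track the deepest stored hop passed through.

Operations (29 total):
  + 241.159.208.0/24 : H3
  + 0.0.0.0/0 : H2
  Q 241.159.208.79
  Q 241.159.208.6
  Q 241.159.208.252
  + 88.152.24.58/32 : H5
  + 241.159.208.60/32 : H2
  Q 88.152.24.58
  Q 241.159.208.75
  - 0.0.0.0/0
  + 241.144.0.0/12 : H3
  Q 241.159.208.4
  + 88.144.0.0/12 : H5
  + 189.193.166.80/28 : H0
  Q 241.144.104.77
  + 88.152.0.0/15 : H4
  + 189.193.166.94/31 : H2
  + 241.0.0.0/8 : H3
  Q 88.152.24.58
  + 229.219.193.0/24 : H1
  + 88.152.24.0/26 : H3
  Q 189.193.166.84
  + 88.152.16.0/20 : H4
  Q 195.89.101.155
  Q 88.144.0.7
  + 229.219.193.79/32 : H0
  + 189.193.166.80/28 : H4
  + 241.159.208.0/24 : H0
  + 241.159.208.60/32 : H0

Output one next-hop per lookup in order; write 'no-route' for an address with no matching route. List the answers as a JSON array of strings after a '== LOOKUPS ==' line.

Trace:
  add 241.159.208.0/24 -> H3 at depth 24
  add 0.0.0.0/0 -> H2 at depth 0
  ? 241.159.208.79  path d0:H2→d1:-→d2:-→d3:-→d4:-→d5:-→d6:-→d7:-→d8:-→d9:-→d10:-→d11:-→d12:-→d13:-→d14:-→d15:-→d16:-→d17:-→d18:-→d19:-→d20:-→d21:-→d22:-→d23:-→d24:H3  best=H3
  ? 241.159.208.6  path d0:H2→d1:-→d2:-→d3:-→d4:-→d5:-→d6:-→d7:-→d8:-→d9:-→d10:-→d11:-→d12:-→d13:-→d14:-→d15:-→d16:-→d17:-→d18:-→d19:-→d20:-→d21:-→d22:-→d23:-→d24:H3  best=H3
  ? 241.159.208.252  path d0:H2→d1:-→d2:-→d3:-→d4:-→d5:-→d6:-→d7:-→d8:-→d9:-→d10:-→d11:-→d12:-→d13:-→d14:-→d15:-→d16:-→d17:-→d18:-→d19:-→d20:-→d21:-→d22:-→d23:-→d24:H3  best=H3
  add 88.152.24.58/32 -> H5 at depth 32
  add 241.159.208.60/32 -> H2 at depth 32
  ? 88.152.24.58  path d0:H2→d1:-→d2:-→d3:-→d4:-→d5:-→d6:-→d7:-→d8:-→d9:-→d10:-→d11:-→d12:-→d13:-→d14:-→d15:-→d16:-→d17:-→d18:-→d19:-→d20:-→d21:-→d22:-→d23:-→d24:-→d25:-→d26:-→d27:-→d28:-→d29:-→d30:-→d31:-→d32:H5  best=H5
  ? 241.159.208.75  path d0:H2→d1:-→d2:-→d3:-→d4:-→d5:-→d6:-→d7:-→d8:-→d9:-→d10:-→d11:-→d12:-→d13:-→d14:-→d15:-→d16:-→d17:-→d18:-→d19:-→d20:-→d21:-→d22:-→d23:-→d24:H3→d25:-  best=H3
  del 0.0.0.0/0 (clear depth 0)
  add 241.144.0.0/12 -> H3 at depth 12
  ? 241.159.208.4  path d0:-→d1:-→d2:-→d3:-→d4:-→d5:-→d6:-→d7:-→d8:-→d9:-→d10:-→d11:-→d12:H3→d13:-→d14:-→d15:-→d16:-→d17:-→d18:-→d19:-→d20:-→d21:-→d22:-→d23:-→d24:H3→d25:-→d26:-  best=H3
  add 88.144.0.0/12 -> H5 at depth 12
  add 189.193.166.80/28 -> H0 at depth 28
  ? 241.144.104.77  path d0:-→d1:-→d2:-→d3:-→d4:-→d5:-→d6:-→d7:-→d8:-→d9:-→d10:-→d11:-→d12:H3  best=H3
  add 88.152.0.0/15 -> H4 at depth 15
  add 189.193.166.94/31 -> H2 at depth 31
  add 241.0.0.0/8 -> H3 at depth 8
  ? 88.152.24.58  path d0:-→d1:-→d2:-→d3:-→d4:-→d5:-→d6:-→d7:-→d8:-→d9:-→d10:-→d11:-→d12:H5→d13:-→d14:-→d15:H4→d16:-→d17:-→d18:-→d19:-→d20:-→d21:-→d22:-→d23:-→d24:-→d25:-→d26:-→d27:-→d28:-→d29:-→d30:-→d31:-→d32:H5  best=H5
  add 229.219.193.0/24 -> H1 at depth 24
  add 88.152.24.0/26 -> H3 at depth 26
  ? 189.193.166.84  path d0:-→d1:-→d2:-→d3:-→d4:-→d5:-→d6:-→d7:-→d8:-→d9:-→d10:-→d11:-→d12:-→d13:-→d14:-→d15:-→d16:-→d17:-→d18:-→d19:-→d20:-→d21:-→d22:-→d23:-→d24:-→d25:-→d26:-→d27:-→d28:H0  best=H0
  add 88.152.16.0/20 -> H4 at depth 20
  ? 195.89.101.155  path d0:-→d1:-→d2:-  best=no-route
  ? 88.144.0.7  path d0:-→d1:-→d2:-→d3:-→d4:-→d5:-→d6:-→d7:-→d8:-→d9:-→d10:-→d11:-→d12:H5  best=H5
  add 229.219.193.79/32 -> H0 at depth 32
  add 189.193.166.80/28 -> H4 at depth 28
  add 241.159.208.0/24 -> H0 at depth 24
  add 241.159.208.60/32 -> H0 at depth 32

== LOOKUPS ==
["H3","H3","H3","H5","H3","H3","H3","H5","H0","no-route","H5"]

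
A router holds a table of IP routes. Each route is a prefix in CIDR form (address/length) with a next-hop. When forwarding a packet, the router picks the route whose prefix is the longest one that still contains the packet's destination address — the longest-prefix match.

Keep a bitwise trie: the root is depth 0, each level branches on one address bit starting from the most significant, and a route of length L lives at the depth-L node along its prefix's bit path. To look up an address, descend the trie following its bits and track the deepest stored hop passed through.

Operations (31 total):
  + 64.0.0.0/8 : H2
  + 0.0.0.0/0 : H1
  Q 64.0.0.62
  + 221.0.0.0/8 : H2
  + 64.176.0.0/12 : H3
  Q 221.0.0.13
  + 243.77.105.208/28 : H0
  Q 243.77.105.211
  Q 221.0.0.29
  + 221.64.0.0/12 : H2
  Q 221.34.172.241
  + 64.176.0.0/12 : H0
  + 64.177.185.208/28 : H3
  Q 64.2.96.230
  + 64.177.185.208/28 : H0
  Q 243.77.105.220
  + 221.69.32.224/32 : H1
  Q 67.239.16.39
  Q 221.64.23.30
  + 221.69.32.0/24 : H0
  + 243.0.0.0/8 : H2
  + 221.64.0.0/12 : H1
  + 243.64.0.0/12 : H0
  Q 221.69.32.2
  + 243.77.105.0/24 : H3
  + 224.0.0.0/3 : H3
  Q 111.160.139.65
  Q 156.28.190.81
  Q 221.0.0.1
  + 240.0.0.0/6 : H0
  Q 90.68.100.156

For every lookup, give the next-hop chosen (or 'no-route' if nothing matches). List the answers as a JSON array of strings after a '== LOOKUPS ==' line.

Process each operation:
  add 64.0.0.0/8 -> H2 at depth 8
  add 0.0.0.0/0 -> H1 at depth 0
  ? 64.0.0.62  path d0:H1→d1:-→d2:-→d3:-→d4:-→d5:-→d6:-→d7:-→d8:H2  best=H2
  add 221.0.0.0/8 -> H2 at depth 8
  add 64.176.0.0/12 -> H3 at depth 12
  ? 221.0.0.13  path d0:H1→d1:-→d2:-→d3:-→d4:-→d5:-→d6:-→d7:-→d8:H2  best=H2
  add 243.77.105.208/28 -> H0 at depth 28
  ? 243.77.105.211  path d0:H1→d1:-→d2:-→d3:-→d4:-→d5:-→d6:-→d7:-→d8:-→d9:-→d10:-→d11:-→d12:-→d13:-→d14:-→d15:-→d16:-→d17:-→d18:-→d19:-→d20:-→d21:-→d22:-→d23:-→d24:-→d25:-→d26:-→d27:-→d28:H0  best=H0
  ? 221.0.0.29  path d0:H1→d1:-→d2:-→d3:-→d4:-→d5:-→d6:-→d7:-→d8:H2  best=H2
  add 221.64.0.0/12 -> H2 at depth 12
  ? 221.34.172.241  path d0:H1→d1:-→d2:-→d3:-→d4:-→d5:-→d6:-→d7:-→d8:H2→d9:-  best=H2
  add 64.176.0.0/12 -> H0 at depth 12
  add 64.177.185.208/28 -> H3 at depth 28
  ? 64.2.96.230  path d0:H1→d1:-→d2:-→d3:-→d4:-→d5:-→d6:-→d7:-→d8:H2  best=H2
  add 64.177.185.208/28 -> H0 at depth 28
  ? 243.77.105.220  path d0:H1→d1:-→d2:-→d3:-→d4:-→d5:-→d6:-→d7:-→d8:-→d9:-→d10:-→d11:-→d12:-→d13:-→d14:-→d15:-→d16:-→d17:-→d18:-→d19:-→d20:-→d21:-→d22:-→d23:-→d24:-→d25:-→d26:-→d27:-→d28:H0  best=H0
  add 221.69.32.224/32 -> H1 at depth 32
  ? 67.239.16.39  path d0:H1→d1:-→d2:-→d3:-→d4:-→d5:-→d6:-  best=H1
  ? 221.64.23.30  path d0:H1→d1:-→d2:-→d3:-→d4:-→d5:-→d6:-→d7:-→d8:H2→d9:-→d10:-→d11:-→d12:H2→d13:-  best=H2
  add 221.69.32.0/24 -> H0 at depth 24
  add 243.0.0.0/8 -> H2 at depth 8
  add 221.64.0.0/12 -> H1 at depth 12
  add 243.64.0.0/12 -> H0 at depth 12
  ? 221.69.32.2  path d0:H1→d1:-→d2:-→d3:-→d4:-→d5:-→d6:-→d7:-→d8:H2→d9:-→d10:-→d11:-→d12:H1→d13:-→d14:-→d15:-→d16:-→d17:-→d18:-→d19:-→d20:-→d21:-→d22:-→d23:-→d24:H0  best=H0
  add 243.77.105.0/24 -> H3 at depth 24
  add 224.0.0.0/3 -> H3 at depth 3
  ? 111.160.139.65  path d0:H1→d1:-→d2:-  best=H1
  ? 156.28.190.81  path d0:H1→d1:-  best=H1
  ? 221.0.0.1  path d0:H1→d1:-→d2:-→d3:-→d4:-→d5:-→d6:-→d7:-→d8:H2→d9:-  best=H2
  add 240.0.0.0/6 -> H0 at depth 6
  ? 90.68.100.156  path d0:H1→d1:-→d2:-→d3:-  best=H1

== LOOKUPS ==
["H2","H2","H0","H2","H2","H2","H0","H1","H2","H0","H1","H1","H2","H1"]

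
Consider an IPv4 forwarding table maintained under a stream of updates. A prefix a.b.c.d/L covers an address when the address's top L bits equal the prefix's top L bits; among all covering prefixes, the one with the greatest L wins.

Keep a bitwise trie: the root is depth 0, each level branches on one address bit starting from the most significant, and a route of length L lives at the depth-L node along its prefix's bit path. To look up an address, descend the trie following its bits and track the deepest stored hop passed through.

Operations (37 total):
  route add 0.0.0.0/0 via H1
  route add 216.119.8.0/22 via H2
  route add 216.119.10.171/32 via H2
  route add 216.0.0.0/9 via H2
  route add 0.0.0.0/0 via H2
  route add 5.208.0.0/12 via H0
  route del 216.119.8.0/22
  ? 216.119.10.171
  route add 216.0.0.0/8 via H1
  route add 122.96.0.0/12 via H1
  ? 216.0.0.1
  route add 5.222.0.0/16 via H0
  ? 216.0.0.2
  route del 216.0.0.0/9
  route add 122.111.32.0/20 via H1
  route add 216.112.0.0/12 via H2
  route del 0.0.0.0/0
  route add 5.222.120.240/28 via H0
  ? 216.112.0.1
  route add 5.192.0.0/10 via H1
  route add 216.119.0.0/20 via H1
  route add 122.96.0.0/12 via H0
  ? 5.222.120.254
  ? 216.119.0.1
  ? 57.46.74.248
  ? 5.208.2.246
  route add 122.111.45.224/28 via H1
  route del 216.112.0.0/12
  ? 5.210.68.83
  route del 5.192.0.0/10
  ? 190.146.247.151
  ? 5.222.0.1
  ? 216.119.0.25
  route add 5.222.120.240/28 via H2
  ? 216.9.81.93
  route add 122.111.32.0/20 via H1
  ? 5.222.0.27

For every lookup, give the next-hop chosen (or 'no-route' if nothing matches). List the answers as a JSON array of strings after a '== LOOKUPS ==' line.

Trace:
  + 0.0.0.0/0 (H1) depth=0
  + 216.119.8.0/22 (H2) depth=22
  + 216.119.10.171/32 (H2) depth=32
  + 216.0.0.0/9 (H2) depth=9
  + 0.0.0.0/0 (H2) depth=0
  + 5.208.0.0/12 (H0) depth=12
  - 216.119.8.0/22 clear@22
  Q 216.119.10.171: descend 11011000011101110000101010101011 ; hops seen [H2,H2,H2] ; pick H2
  + 216.0.0.0/8 (H1) depth=8
  + 122.96.0.0/12 (H1) depth=12
  Q 216.0.0.1: descend 110110000 ; hops seen [H2,H1,H2] ; pick H2
  + 5.222.0.0/16 (H0) depth=16
  Q 216.0.0.2: descend 110110000 ; hops seen [H2,H1,H2] ; pick H2
  - 216.0.0.0/9 clear@9
  + 122.111.32.0/20 (H1) depth=20
  + 216.112.0.0/12 (H2) depth=12
  - 0.0.0.0/0 clear@0
  + 5.222.120.240/28 (H0) depth=28
  Q 216.112.0.1: descend 1101100001110 ; hops seen [H1,H2] ; pick H2
  + 5.192.0.0/10 (H1) depth=10
  + 216.119.0.0/20 (H1) depth=20
  + 122.96.0.0/12 (H0) depth=12
  Q 5.222.120.254: descend 0000010111011110011110001111 ; hops seen [H1,H0,H0,H0] ; pick H0
  Q 216.119.0.1: descend 11011000011101110000 ; hops seen [H1,H2,H1] ; pick H1
  Q 57.46.74.248: descend 00 ; hops seen [∅] ; pick no-route
  Q 5.208.2.246: descend 000001011101 ; hops seen [H1,H0] ; pick H0
  + 122.111.45.224/28 (H1) depth=28
  - 216.112.0.0/12 clear@12
  Q 5.210.68.83: descend 000001011101 ; hops seen [H1,H0] ; pick H0
  - 5.192.0.0/10 clear@10
  Q 190.146.247.151: descend 1 ; hops seen [∅] ; pick no-route
  Q 5.222.0.1: descend 00000101110111100 ; hops seen [H0,H0] ; pick H0
  Q 216.119.0.25: descend 11011000011101110000 ; hops seen [H1,H1] ; pick H1
  + 5.222.120.240/28 (H2) depth=28
  Q 216.9.81.93: descend 110110000 ; hops seen [H1] ; pick H1
  + 122.111.32.0/20 (H1) depth=20
  Q 5.222.0.27: descend 00000101110111100 ; hops seen [H0,H0] ; pick H0

== LOOKUPS ==
["H2","H2","H2","H2","H0","H1","no-route","H0","H0","no-route","H0","H1","H1","H0"]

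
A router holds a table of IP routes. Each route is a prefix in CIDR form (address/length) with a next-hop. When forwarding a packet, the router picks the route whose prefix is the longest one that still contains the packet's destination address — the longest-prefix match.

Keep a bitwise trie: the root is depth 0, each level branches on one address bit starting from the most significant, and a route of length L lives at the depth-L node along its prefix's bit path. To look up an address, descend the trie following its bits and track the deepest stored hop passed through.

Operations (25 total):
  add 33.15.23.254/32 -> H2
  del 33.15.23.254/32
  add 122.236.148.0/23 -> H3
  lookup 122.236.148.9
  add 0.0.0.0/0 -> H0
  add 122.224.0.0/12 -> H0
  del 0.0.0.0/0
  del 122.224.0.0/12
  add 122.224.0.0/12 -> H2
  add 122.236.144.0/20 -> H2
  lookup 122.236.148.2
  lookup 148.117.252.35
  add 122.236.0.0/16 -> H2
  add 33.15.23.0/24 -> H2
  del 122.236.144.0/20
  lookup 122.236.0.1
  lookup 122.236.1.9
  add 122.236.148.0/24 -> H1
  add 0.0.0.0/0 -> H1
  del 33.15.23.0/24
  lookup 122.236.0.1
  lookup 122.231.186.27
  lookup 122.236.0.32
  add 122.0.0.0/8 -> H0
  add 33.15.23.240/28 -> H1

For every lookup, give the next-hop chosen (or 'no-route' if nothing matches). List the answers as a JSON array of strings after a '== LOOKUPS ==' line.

Apply in order:
  add 33.15.23.254/32 -> H2 at depth 32
  - 33.15.23.254/32 clear@32
  add 122.236.148.0/23 -> H3 at depth 23
  ? 122.236.148.9  path d0:-→d1:-→d2:-→d3:-→d4:-→d5:-→d6:-→d7:-→d8:-→d9:-→d10:-→d11:-→d12:-→d13:-→d14:-→d15:-→d16:-→d17:-→d18:-→d19:-→d20:-→d21:-→d22:-→d23:H3  best=H3
  add 0.0.0.0/0 -> H0 at depth 0
  add 122.224.0.0/12 -> H0 at depth 12
  - 0.0.0.0/0 clear@0
  - 122.224.0.0/12 clear@12
  add 122.224.0.0/12 -> H2 at depth 12
  add 122.236.144.0/20 -> H2 at depth 20
  ? 122.236.148.2  path d0:-→d1:-→d2:-→d3:-→d4:-→d5:-→d6:-→d7:-→d8:-→d9:-→d10:-→d11:-→d12:H2→d13:-→d14:-→d15:-→d16:-→d17:-→d18:-→d19:-→d20:H2→d21:-→d22:-→d23:H3  best=H3
  ? 148.117.252.35  path d0:-  best=no-route
  add 122.236.0.0/16 -> H2 at depth 16
  add 33.15.23.0/24 -> H2 at depth 24
  - 122.236.144.0/20 clear@20
  ? 122.236.0.1  path d0:-→d1:-→d2:-→d3:-→d4:-→d5:-→d6:-→d7:-→d8:-→d9:-→d10:-→d11:-→d12:H2→d13:-→d14:-→d15:-→d16:H2  best=H2
  ? 122.236.1.9  path d0:-→d1:-→d2:-→d3:-→d4:-→d5:-→d6:-→d7:-→d8:-→d9:-→d10:-→d11:-→d12:H2→d13:-→d14:-→d15:-→d16:H2  best=H2
  add 122.236.148.0/24 -> H1 at depth 24
  add 0.0.0.0/0 -> H1 at depth 0
  - 33.15.23.0/24 clear@24
  ? 122.236.0.1  path d0:H1→d1:-→d2:-→d3:-→d4:-→d5:-→d6:-→d7:-→d8:-→d9:-→d10:-→d11:-→d12:H2→d13:-→d14:-→d15:-→d16:H2  best=H2
  ? 122.231.186.27  path d0:H1→d1:-→d2:-→d3:-→d4:-→d5:-→d6:-→d7:-→d8:-→d9:-→d10:-→d11:-→d12:H2  best=H2
  ? 122.236.0.32  path d0:H1→d1:-→d2:-→d3:-→d4:-→d5:-→d6:-→d7:-→d8:-→d9:-→d10:-→d11:-→d12:H2→d13:-→d14:-→d15:-→d16:H2  best=H2
  add 122.0.0.0/8 -> H0 at depth 8
  add 33.15.23.240/28 -> H1 at depth 28

== LOOKUPS ==
["H3","H3","no-route","H2","H2","H2","H2","H2"]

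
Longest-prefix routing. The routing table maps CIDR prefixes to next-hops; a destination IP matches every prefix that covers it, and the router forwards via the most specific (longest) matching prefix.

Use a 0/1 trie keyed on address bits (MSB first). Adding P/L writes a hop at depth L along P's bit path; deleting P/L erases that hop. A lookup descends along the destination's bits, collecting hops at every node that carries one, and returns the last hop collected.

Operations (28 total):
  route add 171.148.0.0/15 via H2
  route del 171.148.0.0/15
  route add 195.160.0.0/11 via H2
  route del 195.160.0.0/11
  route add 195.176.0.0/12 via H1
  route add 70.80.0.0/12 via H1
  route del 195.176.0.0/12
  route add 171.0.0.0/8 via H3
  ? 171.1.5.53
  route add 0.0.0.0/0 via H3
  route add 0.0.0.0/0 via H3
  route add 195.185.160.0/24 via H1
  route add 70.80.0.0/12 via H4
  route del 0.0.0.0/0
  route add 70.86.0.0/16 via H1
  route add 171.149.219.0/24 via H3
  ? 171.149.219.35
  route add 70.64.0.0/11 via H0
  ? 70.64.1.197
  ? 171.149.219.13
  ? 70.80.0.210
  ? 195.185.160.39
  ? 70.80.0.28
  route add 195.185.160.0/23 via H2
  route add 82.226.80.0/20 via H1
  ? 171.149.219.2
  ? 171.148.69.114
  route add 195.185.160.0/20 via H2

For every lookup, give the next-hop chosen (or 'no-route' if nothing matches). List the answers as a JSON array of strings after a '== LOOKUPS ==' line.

Apply in order:
  add 171.148.0.0/15 -> H2 at depth 15
  del 171.148.0.0/15 (clear depth 15)
  add 195.160.0.0/11 -> H2 at depth 11
  del 195.160.0.0/11 (clear depth 11)
  add 195.176.0.0/12 -> H1 at depth 12
  add 70.80.0.0/12 -> H1 at depth 12
  del 195.176.0.0/12 (clear depth 12)
  add 171.0.0.0/8 -> H3 at depth 8
  ? 171.1.5.53  path d0:-→d1:-→d2:-→d3:-→d4:-→d5:-→d6:-→d7:-→d8:H3  best=H3
  add 0.0.0.0/0 -> H3 at depth 0
  add 0.0.0.0/0 -> H3 at depth 0
  add 195.185.160.0/24 -> H1 at depth 24
  add 70.80.0.0/12 -> H4 at depth 12
  del 0.0.0.0/0 (clear depth 0)
  add 70.86.0.0/16 -> H1 at depth 16
  add 171.149.219.0/24 -> H3 at depth 24
  ? 171.149.219.35  path d0:-→d1:-→d2:-→d3:-→d4:-→d5:-→d6:-→d7:-→d8:H3→d9:-→d10:-→d11:-→d12:-→d13:-→d14:-→d15:-→d16:-→d17:-→d18:-→d19:-→d20:-→d21:-→d22:-→d23:-→d24:H3  best=H3
  add 70.64.0.0/11 -> H0 at depth 11
  ? 70.64.1.197  path d0:-→d1:-→d2:-→d3:-→d4:-→d5:-→d6:-→d7:-→d8:-→d9:-→d10:-→d11:H0  best=H0
  ? 171.149.219.13  path d0:-→d1:-→d2:-→d3:-→d4:-→d5:-→d6:-→d7:-→d8:H3→d9:-→d10:-→d11:-→d12:-→d13:-→d14:-→d15:-→d16:-→d17:-→d18:-→d19:-→d20:-→d21:-→d22:-→d23:-→d24:H3  best=H3
  ? 70.80.0.210  path d0:-→d1:-→d2:-→d3:-→d4:-→d5:-→d6:-→d7:-→d8:-→d9:-→d10:-→d11:H0→d12:H4→d13:-  best=H4
  ? 195.185.160.39  path d0:-→d1:-→d2:-→d3:-→d4:-→d5:-→d6:-→d7:-→d8:-→d9:-→d10:-→d11:-→d12:-→d13:-→d14:-→d15:-→d16:-→d17:-→d18:-→d19:-→d20:-→d21:-→d22:-→d23:-→d24:H1  best=H1
  ? 70.80.0.28  path d0:-→d1:-→d2:-→d3:-→d4:-→d5:-→d6:-→d7:-→d8:-→d9:-→d10:-→d11:H0→d12:H4→d13:-  best=H4
  add 195.185.160.0/23 -> H2 at depth 23
  add 82.226.80.0/20 -> H1 at depth 20
  ? 171.149.219.2  path d0:-→d1:-→d2:-→d3:-→d4:-→d5:-→d6:-→d7:-→d8:H3→d9:-→d10:-→d11:-→d12:-→d13:-→d14:-→d15:-→d16:-→d17:-→d18:-→d19:-→d20:-→d21:-→d22:-→d23:-→d24:H3  best=H3
  ? 171.148.69.114  path d0:-→d1:-→d2:-→d3:-→d4:-→d5:-→d6:-→d7:-→d8:H3→d9:-→d10:-→d11:-→d12:-→d13:-→d14:-→d15:-  best=H3
  add 195.185.160.0/20 -> H2 at depth 20

== LOOKUPS ==
["H3","H3","H0","H3","H4","H1","H4","H3","H3"]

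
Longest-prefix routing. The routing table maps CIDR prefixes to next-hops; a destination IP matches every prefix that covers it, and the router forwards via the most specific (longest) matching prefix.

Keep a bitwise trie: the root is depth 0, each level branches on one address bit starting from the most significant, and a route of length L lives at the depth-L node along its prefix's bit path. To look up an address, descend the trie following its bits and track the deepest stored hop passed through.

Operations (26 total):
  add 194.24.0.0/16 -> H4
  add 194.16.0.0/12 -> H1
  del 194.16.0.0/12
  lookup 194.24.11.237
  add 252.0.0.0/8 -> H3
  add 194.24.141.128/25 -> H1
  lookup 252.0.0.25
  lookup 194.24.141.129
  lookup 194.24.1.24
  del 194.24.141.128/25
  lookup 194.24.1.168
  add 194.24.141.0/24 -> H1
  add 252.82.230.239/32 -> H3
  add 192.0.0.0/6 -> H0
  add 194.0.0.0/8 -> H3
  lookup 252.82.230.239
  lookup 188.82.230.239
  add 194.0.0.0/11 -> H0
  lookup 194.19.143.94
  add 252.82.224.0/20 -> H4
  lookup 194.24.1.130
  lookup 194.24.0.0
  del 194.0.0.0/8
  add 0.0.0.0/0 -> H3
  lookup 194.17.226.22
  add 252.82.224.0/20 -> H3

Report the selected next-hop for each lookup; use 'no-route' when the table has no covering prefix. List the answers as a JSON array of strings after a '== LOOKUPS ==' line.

Process each operation:
  + 194.24.0.0/16 (H4) depth=16
  + 194.16.0.0/12 (H1) depth=12
  del 194.16.0.0/12 (clear depth 12)
  lookup 194.24.11.237: bits 1100001000011000 walk d0:-→d1:-→d2:-→d3:-→d4:-→d5:-→d6:-→d7:-→d8:-→d9:-→d10:-→d11:-→d12:-→d13:-→d14:-→d15:-→d16:H4 -> H4
  + 252.0.0.0/8 (H3) depth=8
  + 194.24.141.128/25 (H1) depth=25
  lookup 252.0.0.25: bits 11111100 walk d0:-→d1:-→d2:-→d3:-→d4:-→d5:-→d6:-→d7:-→d8:H3 -> H3
  lookup 194.24.141.129: bits 1100001000011000100011011 walk d0:-→d1:-→d2:-→d3:-→d4:-→d5:-→d6:-→d7:-→d8:-→d9:-→d10:-→d11:-→d12:-→d13:-→d14:-→d15:-→d16:H4→d17:-→d18:-→d19:-→d20:-→d21:-→d22:-→d23:-→d24:-→d25:H1 -> H1
  lookup 194.24.1.24: bits 1100001000011000 walk d0:-→d1:-→d2:-→d3:-→d4:-→d5:-→d6:-→d7:-→d8:-→d9:-→d10:-→d11:-→d12:-→d13:-→d14:-→d15:-→d16:H4 -> H4
  del 194.24.141.128/25 (clear depth 25)
  lookup 194.24.1.168: bits 1100001000011000 walk d0:-→d1:-→d2:-→d3:-→d4:-→d5:-→d6:-→d7:-→d8:-→d9:-→d10:-→d11:-→d12:-→d13:-→d14:-→d15:-→d16:H4 -> H4
  + 194.24.141.0/24 (H1) depth=24
  + 252.82.230.239/32 (H3) depth=32
  + 192.0.0.0/6 (H0) depth=6
  + 194.0.0.0/8 (H3) depth=8
  lookup 252.82.230.239: bits 11111100010100101110011011101111 walk d0:-→d1:-→d2:-→d3:-→d4:-→d5:-→d6:-→d7:-→d8:H3→d9:-→d10:-→d11:-→d12:-→d13:-→d14:-→d15:-→d16:-→d17:-→d18:-→d19:-→d20:-→d21:-→d22:-→d23:-→d24:-→d25:-→d26:-→d27:-→d28:-→d29:-→d30:-→d31:-→d32:H3 -> H3
  lookup 188.82.230.239: bits 1 walk d0:-→d1:- -> no-route
  + 194.0.0.0/11 (H0) depth=11
  lookup 194.19.143.94: bits 110000100001 walk d0:-→d1:-→d2:-→d3:-→d4:-→d5:-→d6:H0→d7:-→d8:H3→d9:-→d10:-→d11:H0→d12:- -> H0
  + 252.82.224.0/20 (H4) depth=20
  lookup 194.24.1.130: bits 1100001000011000 walk d0:-→d1:-→d2:-→d3:-→d4:-→d5:-→d6:H0→d7:-→d8:H3→d9:-→d10:-→d11:H0→d12:-→d13:-→d14:-→d15:-→d16:H4 -> H4
  lookup 194.24.0.0: bits 1100001000011000 walk d0:-→d1:-→d2:-→d3:-→d4:-→d5:-→d6:H0→d7:-→d8:H3→d9:-→d10:-→d11:H0→d12:-→d13:-→d14:-→d15:-→d16:H4 -> H4
  del 194.0.0.0/8 (clear depth 8)
  + 0.0.0.0/0 (H3) depth=0
  lookup 194.17.226.22: bits 110000100001 walk d0:H3→d1:-→d2:-→d3:-→d4:-→d5:-→d6:H0→d7:-→d8:-→d9:-→d10:-→d11:H0→d12:- -> H0
  + 252.82.224.0/20 (H3) depth=20

== LOOKUPS ==
["H4","H3","H1","H4","H4","H3","no-route","H0","H4","H4","H0"]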